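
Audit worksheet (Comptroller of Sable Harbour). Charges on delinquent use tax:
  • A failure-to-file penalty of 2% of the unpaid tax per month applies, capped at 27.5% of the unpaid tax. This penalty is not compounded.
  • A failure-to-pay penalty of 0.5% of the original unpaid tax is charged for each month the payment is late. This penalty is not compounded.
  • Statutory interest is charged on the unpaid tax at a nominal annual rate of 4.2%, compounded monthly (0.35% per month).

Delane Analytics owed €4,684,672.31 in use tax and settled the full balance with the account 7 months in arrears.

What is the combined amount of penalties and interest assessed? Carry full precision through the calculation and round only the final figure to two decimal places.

Failure-to-file: 7 × 2% × €4,684,672.31 = €655,854.12… (under the 27.5% cap)
Failure-to-pay penalty: 7 × 0.5% × €4,684,672.31 = €163,963.53…
Interest: €4,684,672.31 × ((1 + 0.0035)^7 − 1) = €4,684,672.31 × 0.0247588… = €115,986.6581…
Penalties + interest = €819,817.6543… + €115,986.6581… = €935,804.31

€935,804.31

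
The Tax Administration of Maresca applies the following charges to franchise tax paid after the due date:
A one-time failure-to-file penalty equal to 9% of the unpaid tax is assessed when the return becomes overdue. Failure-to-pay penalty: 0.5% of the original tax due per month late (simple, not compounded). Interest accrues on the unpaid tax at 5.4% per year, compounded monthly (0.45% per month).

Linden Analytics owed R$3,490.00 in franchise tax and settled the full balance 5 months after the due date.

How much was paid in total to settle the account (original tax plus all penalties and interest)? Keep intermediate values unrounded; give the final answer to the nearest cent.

Failure-to-file penalty: 9% × R$3,490.00 = R$314.10
Failure-to-pay penalty: 5 × 0.5% × R$3,490.00 = R$87.25
Interest: R$3,490.00 × ((1 + 0.0045)^5 − 1) = R$3,490.00 × 0.0227034… = R$79.2349…
Total = R$3,490.00 + R$401.3500 + R$79.2349… = R$3,970.58

R$3,970.58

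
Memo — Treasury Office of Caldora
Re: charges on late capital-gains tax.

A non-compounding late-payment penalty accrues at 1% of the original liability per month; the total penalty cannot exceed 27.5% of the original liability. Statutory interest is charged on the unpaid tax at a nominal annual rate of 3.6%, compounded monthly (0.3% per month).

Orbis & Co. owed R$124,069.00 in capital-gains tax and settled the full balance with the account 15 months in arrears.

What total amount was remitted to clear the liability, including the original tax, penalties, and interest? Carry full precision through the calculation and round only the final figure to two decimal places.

Penalty: 15 × 1% × R$124,069.00 = R$18,610.35 (below the 27.5% cap of R$34,118.98…)
Interest: R$124,069.00 × ((1 + 0.003)^15 − 1) = R$124,069.00 × 0.0459574… = R$5,701.8882…
Total = R$124,069.00 + R$18,610.3500 + R$5,701.8882… = R$148,381.24

R$148,381.24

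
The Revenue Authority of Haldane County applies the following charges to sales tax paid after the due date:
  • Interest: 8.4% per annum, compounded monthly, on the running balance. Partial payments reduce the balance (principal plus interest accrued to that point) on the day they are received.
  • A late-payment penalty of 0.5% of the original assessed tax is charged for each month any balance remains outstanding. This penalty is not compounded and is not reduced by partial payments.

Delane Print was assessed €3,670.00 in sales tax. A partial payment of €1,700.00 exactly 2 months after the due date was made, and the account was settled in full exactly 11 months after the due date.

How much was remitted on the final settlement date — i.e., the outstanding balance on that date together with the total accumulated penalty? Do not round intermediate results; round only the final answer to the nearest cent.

Monthly rate = 8.4% ÷ 12 = 0.7%
Balance at month 2: €3,670.0000 × (1 + 0.007)^2 = €3,721.5598…
After €1,700.00 payment: €3,721.5598… − €1,700.00 = €2,021.5598…
Balance at month 11: €2,021.5598… × (1 + 0.007)^9 = €2,152.5430…
Penalty: 11 × 0.5% × €3,670.00 = €201.85
Final settlement = outstanding balance + penalty = €2,152.5430… + €201.85 = €2,354.39

€2,354.39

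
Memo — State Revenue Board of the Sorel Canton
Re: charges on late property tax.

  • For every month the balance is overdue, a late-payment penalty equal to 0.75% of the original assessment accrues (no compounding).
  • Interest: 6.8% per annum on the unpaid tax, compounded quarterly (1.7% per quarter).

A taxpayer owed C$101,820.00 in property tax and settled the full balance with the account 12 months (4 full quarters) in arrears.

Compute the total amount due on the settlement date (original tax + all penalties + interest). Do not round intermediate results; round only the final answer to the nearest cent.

Late-payment penalty = 0.75% × C$101,820.00 × 12 mo = C$9,163.80
Interest: C$101,820.00 × ((1 + 0.017)^4 − 1) = C$101,820.00 × 0.0697537… = C$7,102.3254…
Total = C$101,820.00 + C$9,163.8000 + C$7,102.3254… = C$118,086.13

C$118,086.13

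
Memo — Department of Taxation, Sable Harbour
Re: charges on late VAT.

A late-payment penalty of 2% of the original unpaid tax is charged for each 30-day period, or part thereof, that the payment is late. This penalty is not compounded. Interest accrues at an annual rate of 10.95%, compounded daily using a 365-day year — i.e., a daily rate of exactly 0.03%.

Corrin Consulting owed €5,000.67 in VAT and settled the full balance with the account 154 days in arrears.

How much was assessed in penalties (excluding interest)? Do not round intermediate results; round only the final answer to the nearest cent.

€600.08

Penalty periods: ⌈154/30⌉ = 6; penalty = 6 × 2% × €5,000.67 = €600.08…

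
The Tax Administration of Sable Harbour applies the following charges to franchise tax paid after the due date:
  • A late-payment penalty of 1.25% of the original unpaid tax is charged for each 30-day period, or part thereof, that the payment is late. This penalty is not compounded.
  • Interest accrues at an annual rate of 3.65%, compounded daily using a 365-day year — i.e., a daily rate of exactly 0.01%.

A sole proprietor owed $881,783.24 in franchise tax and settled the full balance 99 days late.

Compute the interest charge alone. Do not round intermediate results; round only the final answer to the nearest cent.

$8,772.57

Interest: $881,783.24 × ((1 + 0.0001)^99 − 1) = $881,783.24 × 0.00994867… = $8,772.5680…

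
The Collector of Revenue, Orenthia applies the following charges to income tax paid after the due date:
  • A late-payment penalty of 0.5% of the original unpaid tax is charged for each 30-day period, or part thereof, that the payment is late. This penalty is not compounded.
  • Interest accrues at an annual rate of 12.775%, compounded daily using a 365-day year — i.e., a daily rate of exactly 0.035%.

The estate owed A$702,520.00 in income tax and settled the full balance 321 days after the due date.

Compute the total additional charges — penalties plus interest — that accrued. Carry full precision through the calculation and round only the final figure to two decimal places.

A$122,155.87

Penalty periods: ⌈321/30⌉ = 11; penalty = 11 × 0.5% × A$702,520.00 = A$38,638.60
Interest: A$702,520.00 × ((1 + 0.00035)^321 − 1) = A$702,520.00 × 0.11888241… = A$83,517.2742…
Penalties + interest = A$38,638.6000 + A$83,517.2742… = A$122,155.87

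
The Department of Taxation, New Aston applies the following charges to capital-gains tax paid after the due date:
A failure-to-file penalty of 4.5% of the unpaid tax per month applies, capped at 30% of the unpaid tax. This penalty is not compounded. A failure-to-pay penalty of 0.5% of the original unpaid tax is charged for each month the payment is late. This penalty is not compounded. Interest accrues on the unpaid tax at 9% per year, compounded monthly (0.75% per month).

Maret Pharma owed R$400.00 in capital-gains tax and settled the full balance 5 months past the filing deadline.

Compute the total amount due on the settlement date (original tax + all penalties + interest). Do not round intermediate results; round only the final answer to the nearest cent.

Failure-to-file: 5 × 4.5% × R$400.00 = R$90.00 (under the 30% cap)
Failure-to-pay penalty: 5 × 0.5% × R$400.00 = R$10.00
Interest: R$400.00 × ((1 + 0.0075)^5 − 1) = R$400.00 × 0.0380667… = R$15.2267…
Total = R$400.00 + R$100.0000 + R$15.2267… = R$515.23

R$515.23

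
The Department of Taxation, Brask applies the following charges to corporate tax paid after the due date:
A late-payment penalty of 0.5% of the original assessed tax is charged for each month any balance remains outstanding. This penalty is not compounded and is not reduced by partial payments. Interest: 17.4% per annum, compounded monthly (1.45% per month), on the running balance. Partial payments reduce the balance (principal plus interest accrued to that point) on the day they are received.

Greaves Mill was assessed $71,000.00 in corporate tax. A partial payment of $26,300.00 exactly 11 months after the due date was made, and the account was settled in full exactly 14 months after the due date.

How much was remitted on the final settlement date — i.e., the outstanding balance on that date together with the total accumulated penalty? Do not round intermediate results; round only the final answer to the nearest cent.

$64,362.73

Balance at month 11: $71,000.0000 × (1 + 0.0145)^11 = $83,182.2979…
After $26,300.00 payment: $83,182.2979… − $26,300.00 = $56,882.2979…
Balance at month 14: $56,882.2979… × (1 + 0.0145)^3 = $59,392.7298…
Penalty: 14 × 0.5% × $71,000.00 = $4,970.00
Final settlement = outstanding balance + penalty = $59,392.7298… + $4,970.00 = $64,362.73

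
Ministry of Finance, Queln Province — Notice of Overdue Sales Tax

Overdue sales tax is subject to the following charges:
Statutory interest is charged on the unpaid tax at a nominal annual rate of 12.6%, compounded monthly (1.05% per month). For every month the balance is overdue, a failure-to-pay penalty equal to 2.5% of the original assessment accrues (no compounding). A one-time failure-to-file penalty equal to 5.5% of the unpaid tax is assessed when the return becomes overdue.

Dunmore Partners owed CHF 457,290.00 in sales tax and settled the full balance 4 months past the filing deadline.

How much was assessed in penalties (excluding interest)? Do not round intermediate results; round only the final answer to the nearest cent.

Failure-to-file penalty: 5.5% × CHF 457,290.00 = CHF 25,150.95
Failure-to-pay penalty: 4 × 2.5% × CHF 457,290.00 = CHF 45,729.00
Total penalty = CHF 25,150.95 + CHF 45,729.00 = CHF 70,879.95

CHF 70,879.95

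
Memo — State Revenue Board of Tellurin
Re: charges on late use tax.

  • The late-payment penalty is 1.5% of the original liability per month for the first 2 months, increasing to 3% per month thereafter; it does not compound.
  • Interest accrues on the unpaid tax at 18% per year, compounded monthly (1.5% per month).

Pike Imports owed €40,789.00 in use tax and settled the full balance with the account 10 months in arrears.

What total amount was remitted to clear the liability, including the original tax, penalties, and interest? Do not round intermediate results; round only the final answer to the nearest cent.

€58,350.33

Penalty, months 1–2: 2 × 1.5% × €40,789.00 = €1,223.67
Penalty, months 3–10: 8 × 3% × €40,789.00 = €9,789.36
Interest: €40,789.00 × ((1 + 0.015)^10 − 1) = €40,789.00 × 0.1605408… = €6,548.2997…
Total = €40,789.00 + €11,013.0300 + €6,548.2997… = €58,350.33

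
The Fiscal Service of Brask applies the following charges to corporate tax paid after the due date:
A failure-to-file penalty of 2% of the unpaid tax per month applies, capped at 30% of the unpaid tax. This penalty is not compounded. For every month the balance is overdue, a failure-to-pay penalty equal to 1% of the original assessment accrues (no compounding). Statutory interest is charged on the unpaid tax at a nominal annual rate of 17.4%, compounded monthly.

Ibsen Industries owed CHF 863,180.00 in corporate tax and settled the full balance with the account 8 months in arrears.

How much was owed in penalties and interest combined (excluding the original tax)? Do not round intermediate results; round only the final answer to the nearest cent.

Failure-to-file: 8 × 2% × CHF 863,180.00 = CHF 138,108.80 (under the 30% cap)
Failure-to-pay penalty = 1% × CHF 863,180.00 × 8 mo = CHF 69,054.40
Interest (17.4%/yr ÷ 12 = 1.45%/month): CHF 863,180.00 × ((1 + 0.0145)^8 − 1) = CHF 105,360.4875…
Penalties + interest = CHF 207,163.2000 + CHF 105,360.4875… = CHF 312,523.69

CHF 312,523.69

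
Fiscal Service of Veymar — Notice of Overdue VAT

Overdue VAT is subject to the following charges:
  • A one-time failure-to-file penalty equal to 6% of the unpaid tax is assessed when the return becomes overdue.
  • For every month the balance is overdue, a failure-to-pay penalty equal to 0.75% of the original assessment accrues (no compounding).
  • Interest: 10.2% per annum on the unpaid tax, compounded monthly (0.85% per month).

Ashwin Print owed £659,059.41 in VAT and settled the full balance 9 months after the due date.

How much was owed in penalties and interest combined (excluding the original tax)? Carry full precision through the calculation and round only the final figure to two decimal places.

Failure-to-file penalty: 6% × £659,059.41 = £39,543.56…
Failure-to-pay penalty: 9 × 0.75% × £659,059.41 = £44,486.51…
Interest: £659,059.41 × ((1 + 0.0085)^9 − 1) = £659,059.41 × 0.0791532… = £52,166.6941…
Penalties + interest = £84,030.0748… + £52,166.6941… = £136,196.77

£136,196.77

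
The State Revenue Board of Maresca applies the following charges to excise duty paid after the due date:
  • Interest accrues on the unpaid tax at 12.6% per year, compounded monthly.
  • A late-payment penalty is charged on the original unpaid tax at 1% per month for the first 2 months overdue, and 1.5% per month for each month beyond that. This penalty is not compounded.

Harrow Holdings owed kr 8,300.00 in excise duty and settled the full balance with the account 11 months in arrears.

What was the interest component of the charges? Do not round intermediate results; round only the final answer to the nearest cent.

kr 1,010.60

Interest (12.6%/yr ÷ 12 = 1.05%/month): kr 8,300.00 × ((1 + 0.0105)^11 − 1) = kr 1,010.5983…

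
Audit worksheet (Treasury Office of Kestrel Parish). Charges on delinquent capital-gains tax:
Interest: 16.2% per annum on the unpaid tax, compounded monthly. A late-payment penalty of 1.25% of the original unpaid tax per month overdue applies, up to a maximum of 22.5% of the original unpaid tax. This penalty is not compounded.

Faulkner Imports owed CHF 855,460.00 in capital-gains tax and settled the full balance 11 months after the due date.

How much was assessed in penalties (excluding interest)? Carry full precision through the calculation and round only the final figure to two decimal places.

CHF 117,625.75

Penalty: 11 × 1.25% × CHF 855,460.00 = CHF 117,625.75 (below the 22.5% cap of CHF 192,478.50)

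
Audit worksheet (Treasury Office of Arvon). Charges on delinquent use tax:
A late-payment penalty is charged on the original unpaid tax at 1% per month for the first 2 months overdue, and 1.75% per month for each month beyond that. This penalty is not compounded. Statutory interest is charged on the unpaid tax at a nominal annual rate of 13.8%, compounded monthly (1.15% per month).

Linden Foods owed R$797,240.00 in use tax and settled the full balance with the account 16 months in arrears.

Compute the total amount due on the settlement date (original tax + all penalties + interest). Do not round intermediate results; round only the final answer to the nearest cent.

Penalty, months 1–2: 2 × 1% × R$797,240.00 = R$15,944.80
Penalty, months 3–16: 14 × 1.75% × R$797,240.00 = R$195,323.80
Interest: R$797,240.00 × ((1 + 0.0115)^16 − 1) = R$797,240.00 × 0.2007544… = R$160,049.4532…
Total = R$797,240.00 + R$211,268.6000 + R$160,049.4532… = R$1,168,558.05

R$1,168,558.05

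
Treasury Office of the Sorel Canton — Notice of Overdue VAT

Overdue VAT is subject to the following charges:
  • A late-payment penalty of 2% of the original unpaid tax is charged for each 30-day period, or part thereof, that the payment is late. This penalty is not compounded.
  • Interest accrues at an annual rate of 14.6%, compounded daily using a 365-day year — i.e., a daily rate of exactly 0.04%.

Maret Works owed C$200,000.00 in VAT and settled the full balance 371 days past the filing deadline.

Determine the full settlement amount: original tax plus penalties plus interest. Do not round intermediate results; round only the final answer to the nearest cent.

Penalty periods: ⌈371/30⌉ = 13; penalty = 13 × 2% × C$200,000.00 = C$52,000.00
Interest: C$200,000.00 × ((1 + 0.0004)^371 − 1) = C$200,000.00 × 0.15994238… = C$31,988.4752…
Total = C$200,000.00 + C$52,000.0000 + C$31,988.4752… = C$283,988.48

C$283,988.48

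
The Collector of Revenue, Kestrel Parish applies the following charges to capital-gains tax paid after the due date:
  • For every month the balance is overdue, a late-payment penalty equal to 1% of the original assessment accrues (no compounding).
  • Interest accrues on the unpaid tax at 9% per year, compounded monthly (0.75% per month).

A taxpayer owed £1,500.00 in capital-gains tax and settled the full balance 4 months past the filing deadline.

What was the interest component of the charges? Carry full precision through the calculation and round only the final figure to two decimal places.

Interest: £1,500.00 × ((1 + 0.0075)^4 − 1) = £1,500.00 × 0.0303392… = £45.5088…

£45.51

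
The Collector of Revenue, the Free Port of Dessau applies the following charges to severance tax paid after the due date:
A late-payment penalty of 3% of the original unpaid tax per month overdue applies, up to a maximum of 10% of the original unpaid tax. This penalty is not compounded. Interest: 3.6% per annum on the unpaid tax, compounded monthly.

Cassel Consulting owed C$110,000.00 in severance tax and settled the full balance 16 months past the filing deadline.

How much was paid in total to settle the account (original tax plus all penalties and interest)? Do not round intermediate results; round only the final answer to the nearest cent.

Penalty (uncapped): 16 × 3% × C$110,000.00 = C$52,800.00; cap = 10% × C$110,000.00 = C$11,000.00 → penalty = C$11,000.00
Interest (3.6%/yr ÷ 12 = 0.3%/month): C$110,000.00 × ((1 + 0.003)^16 − 1) = C$5,400.4795…
Total = C$110,000.00 + C$11,000.0000 + C$5,400.4795… = C$126,400.48

C$126,400.48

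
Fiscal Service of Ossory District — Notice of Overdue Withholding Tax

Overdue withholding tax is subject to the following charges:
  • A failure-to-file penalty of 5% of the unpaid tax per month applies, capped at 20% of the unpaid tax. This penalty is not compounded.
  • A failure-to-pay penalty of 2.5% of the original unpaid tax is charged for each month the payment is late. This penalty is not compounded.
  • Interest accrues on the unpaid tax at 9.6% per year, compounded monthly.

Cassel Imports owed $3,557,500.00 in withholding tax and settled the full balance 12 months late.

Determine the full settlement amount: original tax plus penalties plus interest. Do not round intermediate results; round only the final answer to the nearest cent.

Failure-to-file: 12 × 5% × $3,557,500.00 = $2,134,500.00, capped at 20% × $3,557,500.00 = $711,500.00
Failure-to-pay penalty = 2.5% × $3,557,500.00 × 12 mo = $1,067,250.00
Interest (9.6%/yr ÷ 12 = 0.8%/month): $3,557,500.00 × ((1 + 0.008)^12 − 1) = $356,954.9029…
Total = $3,557,500.00 + $1,778,750.0000 + $356,954.9029… = $5,693,204.90

$5,693,204.90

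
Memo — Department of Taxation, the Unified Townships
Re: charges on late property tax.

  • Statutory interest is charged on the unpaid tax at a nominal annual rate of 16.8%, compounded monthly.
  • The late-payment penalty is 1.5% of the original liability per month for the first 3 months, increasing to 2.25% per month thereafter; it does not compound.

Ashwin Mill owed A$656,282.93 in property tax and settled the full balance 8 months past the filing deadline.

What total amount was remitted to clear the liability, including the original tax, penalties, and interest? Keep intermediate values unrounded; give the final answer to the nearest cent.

Penalty, months 1–3: 3 × 1.5% × A$656,282.93 = A$29,532.73…
Penalty, months 4–8: 5 × 2.25% × A$656,282.93 = A$73,831.83…
Interest (16.8%/yr ÷ 12 = 1.4%/month): A$656,282.93 × ((1 + 0.014)^8 − 1) = A$77,208.0007…
Total = A$656,282.93 + A$103,364.5615… + A$77,208.0007… = A$836,855.49

A$836,855.49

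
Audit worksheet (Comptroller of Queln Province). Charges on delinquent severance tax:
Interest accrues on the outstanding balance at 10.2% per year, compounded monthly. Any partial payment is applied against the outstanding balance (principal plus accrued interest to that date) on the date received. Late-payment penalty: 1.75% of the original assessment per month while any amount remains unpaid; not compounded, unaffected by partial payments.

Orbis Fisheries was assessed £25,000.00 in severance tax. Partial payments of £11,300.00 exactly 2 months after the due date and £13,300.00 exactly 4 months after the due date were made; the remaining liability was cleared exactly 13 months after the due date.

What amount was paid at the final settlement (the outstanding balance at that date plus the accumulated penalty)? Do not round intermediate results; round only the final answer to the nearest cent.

£6,840.02

Monthly rate = 10.2% ÷ 12 = 0.85%
Balance at month 2: £25,000.0000 × (1 + 0.0085)^2 = £25,426.8063…
After £11,300.00 payment: £25,426.8063… − £11,300.00 = £14,126.8063…
Balance at month 4: £14,126.8063… × (1 + 0.0085)^2 = £14,367.9826…
After £13,300.00 payment: £14,367.9826… − £13,300.00 = £1,067.9826…
Balance at month 13: £1,067.9826… × (1 + 0.0085)^9 = £1,152.5169…
Penalty: 13 × 1.75% × £25,000.00 = £5,687.50
Final settlement = outstanding balance + penalty = £1,152.5169… + £5,687.50 = £6,840.02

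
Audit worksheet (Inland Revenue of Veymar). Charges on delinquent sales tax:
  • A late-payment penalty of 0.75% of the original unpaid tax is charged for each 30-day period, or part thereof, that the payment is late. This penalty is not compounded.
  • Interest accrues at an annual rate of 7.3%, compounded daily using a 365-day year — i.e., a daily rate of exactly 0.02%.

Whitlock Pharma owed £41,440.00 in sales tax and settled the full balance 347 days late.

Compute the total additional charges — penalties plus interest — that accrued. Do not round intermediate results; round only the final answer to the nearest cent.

£6,707.37

Penalty periods: ⌈347/30⌉ = 12; penalty = 12 × 0.75% × £41,440.00 = £3,729.60
Interest: £41,440.00 × ((1 + 0.0002)^347 − 1) = £41,440.00 × 0.07185743… = £2,977.7720…
Penalties + interest = £3,729.6000 + £2,977.7720… = £6,707.37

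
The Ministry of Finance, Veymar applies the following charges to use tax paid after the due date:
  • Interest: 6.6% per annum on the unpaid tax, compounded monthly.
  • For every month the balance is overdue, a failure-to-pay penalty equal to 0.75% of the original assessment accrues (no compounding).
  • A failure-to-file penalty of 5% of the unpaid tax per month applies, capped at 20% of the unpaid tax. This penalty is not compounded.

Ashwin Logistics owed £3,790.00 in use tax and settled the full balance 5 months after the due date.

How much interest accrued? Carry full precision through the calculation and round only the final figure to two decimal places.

Interest (6.6%/yr ÷ 12 = 0.55%/month): £3,790.00 × ((1 + 0.0055)^5 − 1) = £105.3778…

£105.38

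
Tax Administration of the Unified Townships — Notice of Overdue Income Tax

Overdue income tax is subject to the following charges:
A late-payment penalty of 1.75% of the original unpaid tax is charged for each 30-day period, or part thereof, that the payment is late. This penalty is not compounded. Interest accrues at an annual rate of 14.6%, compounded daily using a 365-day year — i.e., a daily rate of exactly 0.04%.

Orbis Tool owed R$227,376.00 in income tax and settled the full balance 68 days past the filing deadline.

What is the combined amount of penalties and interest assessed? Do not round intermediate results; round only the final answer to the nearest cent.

Penalty periods: ⌈68/30⌉ = 3; penalty = 3 × 1.75% × R$227,376.00 = R$11,937.24
Interest: R$227,376.00 × ((1 + 0.0004)^68 − 1) = R$227,376.00 × 0.02756771… = R$6,268.2353…
Penalties + interest = R$11,937.2400 + R$6,268.2353… = R$18,205.48

R$18,205.48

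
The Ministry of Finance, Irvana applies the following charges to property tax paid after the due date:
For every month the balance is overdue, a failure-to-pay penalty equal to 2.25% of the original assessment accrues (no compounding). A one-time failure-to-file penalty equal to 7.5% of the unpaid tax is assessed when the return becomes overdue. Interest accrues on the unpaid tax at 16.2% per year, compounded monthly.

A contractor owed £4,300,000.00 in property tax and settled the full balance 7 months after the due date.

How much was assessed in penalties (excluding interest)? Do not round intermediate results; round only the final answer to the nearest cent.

£999,750.00

Failure-to-file penalty: 7.5% × £4,300,000.00 = £322,500.00
Failure-to-pay penalty: 7 × 2.25% × £4,300,000.00 = £677,250.00
Total penalty = £322,500.00 + £677,250.00 = £999,750.00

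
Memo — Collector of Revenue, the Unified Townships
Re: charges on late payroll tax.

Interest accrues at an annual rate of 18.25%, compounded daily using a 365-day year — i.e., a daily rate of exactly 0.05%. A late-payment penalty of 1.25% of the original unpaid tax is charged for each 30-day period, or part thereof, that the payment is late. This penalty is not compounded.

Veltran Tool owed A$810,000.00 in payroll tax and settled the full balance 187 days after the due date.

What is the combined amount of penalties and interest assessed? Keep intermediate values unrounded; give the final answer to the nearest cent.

Penalty periods: ⌈187/30⌉ = 7; penalty = 7 × 1.25% × A$810,000.00 = A$70,875.00
Interest: A$810,000.00 × ((1 + 0.0005)^187 − 1) = A$810,000.00 × 0.09798495… = A$79,367.8064…
Penalties + interest = A$70,875.0000 + A$79,367.8064… = A$150,242.81

A$150,242.81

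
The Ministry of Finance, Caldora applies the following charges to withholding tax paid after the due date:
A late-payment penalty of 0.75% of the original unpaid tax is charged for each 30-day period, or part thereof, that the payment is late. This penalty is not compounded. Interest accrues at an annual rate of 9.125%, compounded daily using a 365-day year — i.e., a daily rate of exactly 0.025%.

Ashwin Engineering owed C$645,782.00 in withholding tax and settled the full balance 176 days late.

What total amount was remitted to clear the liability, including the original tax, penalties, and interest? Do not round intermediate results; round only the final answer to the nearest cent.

C$703,887.27

Penalty periods: ⌈176/30⌉ = 6; penalty = 6 × 0.75% × C$645,782.00 = C$29,060.19
Interest: C$645,782.00 × ((1 + 0.00025)^176 − 1) = C$645,782.00 × 0.04497661… = C$29,045.0842…
Total = C$645,782.00 + C$29,060.1900 + C$29,045.0842… = C$703,887.27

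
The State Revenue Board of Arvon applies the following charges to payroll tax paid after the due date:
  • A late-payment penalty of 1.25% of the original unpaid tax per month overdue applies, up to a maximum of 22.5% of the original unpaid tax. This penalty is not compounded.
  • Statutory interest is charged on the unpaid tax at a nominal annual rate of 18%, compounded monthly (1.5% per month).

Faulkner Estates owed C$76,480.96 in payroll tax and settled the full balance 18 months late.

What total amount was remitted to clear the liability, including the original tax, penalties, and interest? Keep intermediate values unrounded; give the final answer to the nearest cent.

C$117,194.88

Penalty (uncapped): 18 × 1.25% × C$76,480.96 = C$17,208.22…; cap = 22.5% × C$76,480.96 = C$17,208.22… → penalty = C$17,208.22…
Interest: C$76,480.96 × ((1 + 0.015)^18 − 1) = C$76,480.96 × 0.3073406… = C$23,505.7069…
Total = C$76,480.96 + C$17,208.2160 + C$23,505.7069… = C$117,194.88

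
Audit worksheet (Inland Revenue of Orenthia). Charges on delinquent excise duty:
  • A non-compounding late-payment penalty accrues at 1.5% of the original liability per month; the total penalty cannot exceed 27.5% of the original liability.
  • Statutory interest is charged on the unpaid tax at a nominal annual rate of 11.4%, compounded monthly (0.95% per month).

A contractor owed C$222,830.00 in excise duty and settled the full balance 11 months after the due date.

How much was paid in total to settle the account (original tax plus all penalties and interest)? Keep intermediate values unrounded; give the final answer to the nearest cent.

C$284,020.89

Penalty: 11 × 1.5% × C$222,830.00 = C$36,766.95 (below the 27.5% cap of C$61,278.25)
Interest: C$222,830.00 × ((1 + 0.0095)^11 − 1) = C$222,830.00 × 0.1096079… = C$24,423.9375…
Total = C$222,830.00 + C$36,766.9500 + C$24,423.9375… = C$284,020.89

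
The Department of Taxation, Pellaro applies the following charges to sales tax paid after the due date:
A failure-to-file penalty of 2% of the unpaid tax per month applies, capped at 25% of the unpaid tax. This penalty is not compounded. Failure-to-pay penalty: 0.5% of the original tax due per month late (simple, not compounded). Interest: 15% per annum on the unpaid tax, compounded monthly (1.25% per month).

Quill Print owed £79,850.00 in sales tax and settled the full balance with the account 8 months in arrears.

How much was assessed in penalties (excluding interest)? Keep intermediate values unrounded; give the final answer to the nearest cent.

Failure-to-file: 8 × 2% × £79,850.00 = £12,776.00 (under the 25% cap)
Failure-to-pay penalty: 8 × 0.5% × £79,850.00 = £3,194.00
Total penalty = £12,776.00 + £3,194.00 = £15,970.00

£15,970.00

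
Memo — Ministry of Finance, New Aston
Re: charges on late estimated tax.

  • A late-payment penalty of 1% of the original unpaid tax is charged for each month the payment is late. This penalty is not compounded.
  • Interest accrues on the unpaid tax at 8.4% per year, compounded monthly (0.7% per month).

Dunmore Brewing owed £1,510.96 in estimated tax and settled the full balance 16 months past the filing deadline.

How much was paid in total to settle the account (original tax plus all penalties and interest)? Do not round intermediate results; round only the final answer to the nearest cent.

Late-payment penalty = 1% × £1,510.96 × 16 mo = £241.75…
Interest: £1,510.96 × ((1 + 0.007)^16 − 1) = £1,510.96 × 0.1180765… = £178.4089…
Total = £1,510.96 + £241.7536 + £178.4089… = £1,931.12

£1,931.12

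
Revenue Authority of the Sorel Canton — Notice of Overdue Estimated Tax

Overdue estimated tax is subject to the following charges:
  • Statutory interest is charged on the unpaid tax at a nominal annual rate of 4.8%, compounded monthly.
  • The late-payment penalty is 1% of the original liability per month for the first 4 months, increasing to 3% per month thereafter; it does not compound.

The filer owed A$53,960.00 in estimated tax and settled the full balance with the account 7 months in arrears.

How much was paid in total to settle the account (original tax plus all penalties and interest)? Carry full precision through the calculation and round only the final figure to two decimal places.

Penalty, months 1–4: 4 × 1% × A$53,960.00 = A$2,158.40
Penalty, months 5–7: 3 × 3% × A$53,960.00 = A$4,856.40
Interest (4.8%/yr ÷ 12 = 0.4%/month): A$53,960.00 × ((1 + 0.004)^7 − 1) = A$1,529.1319…
Total = A$53,960.00 + A$7,014.8000 + A$1,529.1319… = A$62,503.93

A$62,503.93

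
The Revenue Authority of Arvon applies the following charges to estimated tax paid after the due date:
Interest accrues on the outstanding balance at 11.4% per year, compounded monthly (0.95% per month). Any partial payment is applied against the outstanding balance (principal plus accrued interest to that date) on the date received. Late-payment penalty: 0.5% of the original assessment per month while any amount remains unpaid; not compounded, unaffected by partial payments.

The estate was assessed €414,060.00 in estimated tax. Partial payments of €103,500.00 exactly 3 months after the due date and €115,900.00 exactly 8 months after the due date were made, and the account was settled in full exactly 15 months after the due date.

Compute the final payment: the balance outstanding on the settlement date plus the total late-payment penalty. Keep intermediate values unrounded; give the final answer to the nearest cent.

€268,442.05

Balance at month 3: €414,060.0000 × (1 + 0.0095)^3 = €425,973.1717…
After €103,500.00 payment: €425,973.1717… − €103,500.00 = €322,473.1717…
Balance at month 8: €322,473.1717… × (1 + 0.0095)^5 = €338,084.4574…
After €115,900.00 payment: €338,084.4574… − €115,900.00 = €222,184.4574…
Balance at month 15: €222,184.4574… × (1 + 0.0095)^7 = €237,387.5500…
Penalty: 15 × 0.5% × €414,060.00 = €31,054.50
Final settlement = outstanding balance + penalty = €237,387.5500… + €31,054.50 = €268,442.05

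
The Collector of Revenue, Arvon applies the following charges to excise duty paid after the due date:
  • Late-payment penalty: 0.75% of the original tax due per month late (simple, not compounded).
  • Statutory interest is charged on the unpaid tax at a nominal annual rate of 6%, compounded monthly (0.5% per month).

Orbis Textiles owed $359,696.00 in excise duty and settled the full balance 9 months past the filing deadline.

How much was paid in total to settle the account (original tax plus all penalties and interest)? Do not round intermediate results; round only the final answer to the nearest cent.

$400,489.33

Late-payment penalty: 9 × 0.75% × $359,696.00 = $24,279.48
Interest: $359,696.00 × ((1 + 0.005)^9 − 1) = $359,696.00 × 0.0459106… = $16,513.8517…
Total = $359,696.00 + $24,279.4800 + $16,513.8517… = $400,489.33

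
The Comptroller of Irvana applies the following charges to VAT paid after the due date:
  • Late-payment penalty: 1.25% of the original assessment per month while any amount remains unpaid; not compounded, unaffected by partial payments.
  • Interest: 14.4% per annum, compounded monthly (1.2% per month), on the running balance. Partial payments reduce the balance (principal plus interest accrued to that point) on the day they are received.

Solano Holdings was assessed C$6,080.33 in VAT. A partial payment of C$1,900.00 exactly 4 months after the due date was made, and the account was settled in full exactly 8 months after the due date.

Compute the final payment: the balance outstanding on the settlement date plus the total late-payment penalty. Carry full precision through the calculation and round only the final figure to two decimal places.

Balance at month 4: C$6,080.3300 × (1 + 0.012)^4 = C$6,377.4814…
After C$1,900.00 payment: C$6,377.4814… − C$1,900.00 = C$4,477.4814…
Balance at month 8: C$4,477.4814… × (1 + 0.012)^4 = C$4,696.3001…
Penalty: 8 × 1.25% × C$6,080.33 = C$608.03…
Final settlement = outstanding balance + penalty = C$4,696.3001… + C$608.03… = C$5,304.33

C$5,304.33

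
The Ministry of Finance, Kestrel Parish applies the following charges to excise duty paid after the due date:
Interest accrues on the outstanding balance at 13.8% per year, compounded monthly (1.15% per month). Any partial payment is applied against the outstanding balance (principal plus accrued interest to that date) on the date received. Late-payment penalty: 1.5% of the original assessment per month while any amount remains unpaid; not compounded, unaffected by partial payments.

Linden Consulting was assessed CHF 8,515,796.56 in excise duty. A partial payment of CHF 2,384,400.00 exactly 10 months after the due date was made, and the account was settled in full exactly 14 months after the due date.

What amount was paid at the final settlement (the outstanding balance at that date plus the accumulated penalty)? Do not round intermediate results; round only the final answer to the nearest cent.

Balance at month 10: CHF 8,515,796.5600 × (1 + 0.0115)^10 = CHF 9,547,378.6877…
After CHF 2,384,400.00 payment: CHF 9,547,378.6877… − CHF 2,384,400.00 = CHF 7,162,978.6877…
Balance at month 14: CHF 7,162,978.6877… × (1 + 0.0115)^4 = CHF 7,498,203.2322…
Penalty: 14 × 1.5% × CHF 8,515,796.56 = CHF 1,788,317.28…
Final settlement = outstanding balance + penalty = CHF 7,498,203.2322… + CHF 1,788,317.28… = CHF 9,286,520.51

CHF 9,286,520.51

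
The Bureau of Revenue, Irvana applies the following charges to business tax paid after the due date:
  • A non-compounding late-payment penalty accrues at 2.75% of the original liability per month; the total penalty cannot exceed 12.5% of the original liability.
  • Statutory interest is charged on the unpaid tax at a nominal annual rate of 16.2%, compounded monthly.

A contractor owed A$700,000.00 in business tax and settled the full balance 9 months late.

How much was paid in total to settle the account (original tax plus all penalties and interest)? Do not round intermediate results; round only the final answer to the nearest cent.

A$877,290.34

Penalty (uncapped): 9 × 2.75% × A$700,000.00 = A$173,250.00; cap = 12.5% × A$700,000.00 = A$87,500.00 → penalty = A$87,500.00
Interest (16.2%/yr ÷ 12 = 1.35%/month): A$700,000.00 × ((1 + 0.0135)^9 − 1) = A$89,790.3395…
Total = A$700,000.00 + A$87,500.0000 + A$89,790.3395… = A$877,290.34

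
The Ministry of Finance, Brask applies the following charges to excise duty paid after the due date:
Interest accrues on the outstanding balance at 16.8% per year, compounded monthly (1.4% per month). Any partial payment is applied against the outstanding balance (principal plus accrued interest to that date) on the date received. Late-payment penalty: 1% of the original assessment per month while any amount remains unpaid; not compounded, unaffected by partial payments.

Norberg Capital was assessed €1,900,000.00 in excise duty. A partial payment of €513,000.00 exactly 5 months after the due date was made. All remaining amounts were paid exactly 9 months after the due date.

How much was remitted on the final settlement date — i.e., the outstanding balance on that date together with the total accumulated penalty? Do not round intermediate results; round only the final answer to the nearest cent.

Balance at month 5: €1,900,000.0000 × (1 + 0.014)^5 = €2,036,776.5020…
After €513,000.00 payment: €2,036,776.5020… − €513,000.00 = €1,523,776.5020…
Balance at month 9: €1,523,776.5020… × (1 + 0.014)^4 = €1,610,916.7308…
Penalty: 9 × 1% × €1,900,000.00 = €171,000.00
Final settlement = outstanding balance + penalty = €1,610,916.7308… + €171,000.00 = €1,781,916.73

€1,781,916.73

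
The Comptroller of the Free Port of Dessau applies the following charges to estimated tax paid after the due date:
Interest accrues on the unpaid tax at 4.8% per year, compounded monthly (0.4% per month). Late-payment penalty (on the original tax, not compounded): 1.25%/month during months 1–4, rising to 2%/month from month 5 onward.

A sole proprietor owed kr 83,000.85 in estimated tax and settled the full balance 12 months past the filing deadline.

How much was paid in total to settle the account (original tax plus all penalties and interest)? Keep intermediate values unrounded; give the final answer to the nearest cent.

kr 104,503.90

Penalty, months 1–4: 4 × 1.25% × kr 83,000.85 = kr 4,150.04…
Penalty, months 5–12: 8 × 2% × kr 83,000.85 = kr 13,280.14…
Interest: kr 83,000.85 × ((1 + 0.004)^12 − 1) = kr 83,000.85 × 0.0490702… = kr 4,072.8689…
Total = kr 83,000.85 + kr 17,430.1785 + kr 4,072.8689… = kr 104,503.90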